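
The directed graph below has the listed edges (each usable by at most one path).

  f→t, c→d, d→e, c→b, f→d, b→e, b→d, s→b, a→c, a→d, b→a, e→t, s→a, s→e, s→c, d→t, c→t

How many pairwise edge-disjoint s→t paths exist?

3

Assign every edge capacity 1; by Menger, the answer equals the max flow.
Path s→c→t (+1); total 1.
Path s→e→t (+1); total 2.
Path s→a→d→t (+1); total 3.
No residual s→t path; max flow = 3.
Certifying cut of size 3: {c→t, d→t, e→t}.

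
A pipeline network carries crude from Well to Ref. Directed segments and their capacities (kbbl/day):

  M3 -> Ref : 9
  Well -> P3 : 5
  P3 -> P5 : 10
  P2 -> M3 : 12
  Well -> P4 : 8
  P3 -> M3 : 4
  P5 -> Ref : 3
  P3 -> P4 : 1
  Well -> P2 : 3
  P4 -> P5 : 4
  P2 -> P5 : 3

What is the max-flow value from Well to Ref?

10

Augment Well→P3→P5→Ref: bottleneck 3, flow now 3.
Augment Well→P3→M3→Ref: bottleneck 2, flow now 5.
Augment Well→P2→M3→Ref: bottleneck 3, flow now 8.
Augment Well→P4→P5→P3→M3→Ref: bottleneck 2, flow now 10. (uses reverse residual edge)
No augmenting path remains; maximum flow = 10.
In the residual graph, reachable from Well: {Well, P3, P4, P5}.
Min-cut edges: Well→P2 (3), P3→M3 (4), P5→Ref (3); capacity 3 + 4 + 3 = 10.
This cut is saturated, so no flow can exceed 10.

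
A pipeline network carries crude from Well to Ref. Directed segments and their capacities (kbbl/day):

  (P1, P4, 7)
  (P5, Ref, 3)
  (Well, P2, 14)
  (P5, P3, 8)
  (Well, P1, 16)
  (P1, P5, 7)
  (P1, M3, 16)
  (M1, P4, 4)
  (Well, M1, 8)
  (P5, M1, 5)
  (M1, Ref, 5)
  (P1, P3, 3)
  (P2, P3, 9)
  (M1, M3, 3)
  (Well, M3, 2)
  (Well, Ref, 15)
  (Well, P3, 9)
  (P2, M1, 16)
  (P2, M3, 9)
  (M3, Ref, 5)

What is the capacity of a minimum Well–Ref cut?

Augment Well→Ref: bottleneck 15, flow now 15.
Augment Well→M1→Ref: bottleneck 5, flow now 20.
Augment Well→M3→Ref: bottleneck 2, flow now 22.
Augment Well→P1→P5→Ref: bottleneck 3, flow now 25.
Augment Well→P1→M3→Ref: bottleneck 3, flow now 28.
No augmenting path remains; maximum flow = 28.
By max-flow min-cut, the minimum cut capacity equals the max flow.
In the residual graph, reachable from Well: {Well, P1, P5, P2, P3, M1, M3, P4}.
Min-cut edges: Well→Ref (15), P5→Ref (3), M1→Ref (5), M3→Ref (5); capacity 15 + 3 + 5 + 5 = 28.

28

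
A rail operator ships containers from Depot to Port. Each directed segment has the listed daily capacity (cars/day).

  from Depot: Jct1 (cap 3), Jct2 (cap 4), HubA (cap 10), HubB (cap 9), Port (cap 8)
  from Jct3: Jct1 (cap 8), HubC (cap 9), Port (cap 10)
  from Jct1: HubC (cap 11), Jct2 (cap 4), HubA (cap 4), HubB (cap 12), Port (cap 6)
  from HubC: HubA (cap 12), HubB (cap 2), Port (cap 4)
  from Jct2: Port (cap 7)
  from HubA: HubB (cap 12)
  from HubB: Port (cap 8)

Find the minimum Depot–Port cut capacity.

23

Augment Depot→Port: bottleneck 8, flow now 8.
Augment Depot→Jct1→Port: bottleneck 3, flow now 11.
Augment Depot→Jct2→Port: bottleneck 4, flow now 15.
Augment Depot→HubB→Port: bottleneck 8, flow now 23.
No augmenting path remains; maximum flow = 23.
By max-flow min-cut, the minimum cut capacity equals the max flow.
In the residual graph, reachable from Depot: {Depot, HubA, HubB}.
Min-cut edges: Depot→Jct1 (3), Depot→Jct2 (4), Depot→Port (8), HubB→Port (8); capacity 3 + 4 + 8 + 8 = 23.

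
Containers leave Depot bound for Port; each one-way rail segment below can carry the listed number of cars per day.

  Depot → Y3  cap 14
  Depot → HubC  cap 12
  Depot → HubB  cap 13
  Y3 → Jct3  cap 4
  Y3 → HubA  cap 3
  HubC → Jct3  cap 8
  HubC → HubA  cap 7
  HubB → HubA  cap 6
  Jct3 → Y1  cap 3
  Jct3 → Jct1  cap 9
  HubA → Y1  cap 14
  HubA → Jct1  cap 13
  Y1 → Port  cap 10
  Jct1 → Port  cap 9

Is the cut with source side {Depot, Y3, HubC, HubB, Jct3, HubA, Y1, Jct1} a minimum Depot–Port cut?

Yes — it is a minimum cut (capacity 19).

Given cut capacity: 10 + 9 = 19.
Augment Depot→Y3→Jct3→Y1→Port: bottleneck 3, flow now 3.
Augment Depot→Y3→Jct3→Jct1→Port: bottleneck 1, flow now 4.
Augment Depot→Y3→HubA→Y1→Port: bottleneck 3, flow now 7.
Augment Depot→HubC→Jct3→Jct1→Port: bottleneck 8, flow now 15.
Augment Depot→HubC→HubA→Y1→Port: bottleneck 4, flow now 19.
No augmenting path remains; maximum flow = 19.
Cut capacity 19 equals the max flow, so it is a minimum cut.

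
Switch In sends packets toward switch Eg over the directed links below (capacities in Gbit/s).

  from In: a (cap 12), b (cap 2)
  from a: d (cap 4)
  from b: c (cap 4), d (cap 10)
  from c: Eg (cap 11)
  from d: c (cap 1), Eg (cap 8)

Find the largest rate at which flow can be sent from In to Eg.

Augment In→a→d→Eg: bottleneck 4, flow now 4.
Augment In→b→c→Eg: bottleneck 2, flow now 6.
No augmenting path remains; maximum flow = 6.
In the residual graph, reachable from In: {In, a}.
Min-cut edges: In→b (2), a→d (4); capacity 2 + 4 = 6.
This cut is saturated, so no flow can exceed 6.

6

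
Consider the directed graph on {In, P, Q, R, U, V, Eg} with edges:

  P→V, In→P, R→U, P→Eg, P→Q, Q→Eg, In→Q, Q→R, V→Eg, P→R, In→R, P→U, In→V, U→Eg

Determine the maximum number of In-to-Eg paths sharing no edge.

Assign every edge capacity 1; by Menger, the answer equals the max flow.
Path In→P→Eg (+1); total 1.
Path In→Q→Eg (+1); total 2.
Path In→V→Eg (+1); total 3.
Path In→R→U→Eg (+1); total 4.
No residual In→Eg path; max flow = 4.
Certifying cut of size 4: {In→P, In→Q, In→R, In→V}.

4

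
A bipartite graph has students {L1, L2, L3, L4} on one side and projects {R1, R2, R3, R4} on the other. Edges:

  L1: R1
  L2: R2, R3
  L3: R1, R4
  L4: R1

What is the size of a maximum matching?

Unit-capacity flow: source→left, listed edges, right→sink; max matching = max flow.
Augmenting path L1→R1 (+1); matched 1.
Augmenting path L2→R2 (+1); matched 2.
Augmenting path L3→R4 (+1); matched 3.
No augmenting path remains; maximum matching = 3.
König certificate: {L2, L3, R1} is a vertex cover of size 3 (every listed pair touches it), so no matching can be larger.

3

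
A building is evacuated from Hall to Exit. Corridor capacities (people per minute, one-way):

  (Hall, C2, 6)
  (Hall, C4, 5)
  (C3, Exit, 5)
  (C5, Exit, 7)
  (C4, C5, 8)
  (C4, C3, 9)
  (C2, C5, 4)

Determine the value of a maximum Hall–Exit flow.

9

Augment Hall→C2→C5→Exit: bottleneck 4, flow now 4.
Augment Hall→C4→C3→Exit: bottleneck 5, flow now 9.
No augmenting path remains; maximum flow = 9.
In the residual graph, reachable from Hall: {Hall, C2}.
Min-cut edges: Hall→C4 (5), C2→C5 (4); capacity 5 + 4 = 9.
This cut is saturated, so no flow can exceed 9.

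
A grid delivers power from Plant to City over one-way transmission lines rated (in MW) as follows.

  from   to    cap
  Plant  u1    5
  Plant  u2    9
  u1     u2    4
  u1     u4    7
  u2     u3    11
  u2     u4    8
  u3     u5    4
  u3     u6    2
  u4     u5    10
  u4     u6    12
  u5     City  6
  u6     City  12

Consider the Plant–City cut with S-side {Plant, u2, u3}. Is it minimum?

No — its capacity is 19, but the minimum cut has capacity 14.

Given cut capacity: 5 + 8 + 4 + 2 = 19.
Augment Plant→u1→u4→u5→City: bottleneck 5, flow now 5.
Augment Plant→u2→u3→u5→City: bottleneck 1, flow now 6.
Augment Plant→u2→u3→u6→City: bottleneck 2, flow now 8.
Augment Plant→u2→u4→u6→City: bottleneck 6, flow now 14.
No augmenting path remains; maximum flow = 14.
In the residual graph, reachable from Plant: {Plant}.
Min-cut edges: Plant→u1 (5), Plant→u2 (9); capacity 5 + 9 = 14.
Cut capacity 19 exceeds the max flow 14, so it is not minimum.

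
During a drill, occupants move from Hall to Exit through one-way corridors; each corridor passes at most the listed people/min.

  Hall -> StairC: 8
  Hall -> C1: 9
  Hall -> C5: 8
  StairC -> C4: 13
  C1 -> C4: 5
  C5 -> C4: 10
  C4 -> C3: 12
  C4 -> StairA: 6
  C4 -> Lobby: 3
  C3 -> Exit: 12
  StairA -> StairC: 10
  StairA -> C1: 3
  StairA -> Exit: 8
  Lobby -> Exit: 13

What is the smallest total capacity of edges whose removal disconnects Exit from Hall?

Augment Hall→StairC→C4→C3→Exit: bottleneck 8, flow now 8.
Augment Hall→C1→C4→C3→Exit: bottleneck 4, flow now 12.
Augment Hall→C1→C4→StairA→Exit: bottleneck 1, flow now 13.
Augment Hall→C5→C4→StairA→Exit: bottleneck 5, flow now 18.
Augment Hall→C5→C4→Lobby→Exit: bottleneck 3, flow now 21.
No augmenting path remains; maximum flow = 21.
By max-flow min-cut, the minimum cut capacity equals the max flow.
In the residual graph, reachable from Hall: {Hall, C1}.
Min-cut edges: Hall→StairC (8), Hall→C5 (8), C1→C4 (5); capacity 8 + 8 + 5 = 21.

21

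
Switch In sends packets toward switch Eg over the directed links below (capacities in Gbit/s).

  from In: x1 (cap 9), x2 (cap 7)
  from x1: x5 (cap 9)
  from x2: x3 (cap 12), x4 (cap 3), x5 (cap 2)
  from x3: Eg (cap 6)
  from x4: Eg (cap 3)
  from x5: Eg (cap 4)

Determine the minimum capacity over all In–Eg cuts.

Augment In→x1→x5→Eg: bottleneck 4, flow now 4.
Augment In→x2→x3→Eg: bottleneck 6, flow now 10.
Augment In→x2→x4→Eg: bottleneck 1, flow now 11.
No augmenting path remains; maximum flow = 11.
By max-flow min-cut, the minimum cut capacity equals the max flow.
In the residual graph, reachable from In: {In, x1, x5}.
Min-cut edges: In→x2 (7), x5→Eg (4); capacity 7 + 4 = 11.

11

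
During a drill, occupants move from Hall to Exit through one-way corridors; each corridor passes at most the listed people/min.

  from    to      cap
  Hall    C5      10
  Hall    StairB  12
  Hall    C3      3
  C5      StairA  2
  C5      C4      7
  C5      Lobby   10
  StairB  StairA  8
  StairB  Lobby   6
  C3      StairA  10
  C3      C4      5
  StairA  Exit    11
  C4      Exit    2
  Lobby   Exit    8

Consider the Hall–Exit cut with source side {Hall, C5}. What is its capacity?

Edges leaving {Hall, C5}: Hall→StairB (12), Hall→C3 (3), C5→StairA (2), C5→C4 (7), C5→Lobby (10).
Cut capacity = 12 + 3 + 2 + 7 + 10 = 34.

34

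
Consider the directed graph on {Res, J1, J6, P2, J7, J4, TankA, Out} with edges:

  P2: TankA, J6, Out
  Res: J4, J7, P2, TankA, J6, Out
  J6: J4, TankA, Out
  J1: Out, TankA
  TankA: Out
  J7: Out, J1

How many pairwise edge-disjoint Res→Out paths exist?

5

Assign every edge capacity 1; by Menger, the answer equals the max flow.
Path Res→Out (+1); total 1.
Path Res→J6→Out (+1); total 2.
Path Res→P2→Out (+1); total 3.
Path Res→J7→Out (+1); total 4.
Path Res→TankA→Out (+1); total 5.
No residual Res→Out path; max flow = 5.
Certifying cut of size 5: {Res→J6, Res→J7, Res→Out, Res→P2, Res→TankA}.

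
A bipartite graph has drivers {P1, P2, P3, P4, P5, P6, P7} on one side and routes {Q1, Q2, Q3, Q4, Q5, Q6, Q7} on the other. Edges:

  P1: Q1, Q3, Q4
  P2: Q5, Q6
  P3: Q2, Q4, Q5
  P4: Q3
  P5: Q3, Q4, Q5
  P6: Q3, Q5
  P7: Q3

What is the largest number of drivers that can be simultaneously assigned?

6

Unit-capacity flow: source→left, listed edges, right→sink; max matching = max flow.
Augmenting path P1→Q1 (+1); matched 1.
Augmenting path P2→Q5 (+1); matched 2.
Augmenting path P3→Q2 (+1); matched 3.
Augmenting path P4→Q3 (+1); matched 4.
Augmenting path P5→Q4 (+1); matched 5.
Augmenting path P6→Q5→P2→Q6 (+1); matched 6.
No augmenting path remains; maximum matching = 6.
König certificate: {P1, P2, P3, P5, P6, Q3} is a vertex cover of size 6 (every listed pair touches it), so no matching can be larger.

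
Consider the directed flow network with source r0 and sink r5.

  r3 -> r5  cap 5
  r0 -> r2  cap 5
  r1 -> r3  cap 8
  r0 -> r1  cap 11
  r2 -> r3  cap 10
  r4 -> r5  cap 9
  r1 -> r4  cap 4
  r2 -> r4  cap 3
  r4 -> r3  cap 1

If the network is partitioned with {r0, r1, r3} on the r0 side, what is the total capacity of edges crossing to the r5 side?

Edges leaving {r0, r1, r3}: r0→r2 (5), r1→r4 (4), r3→r5 (5).
Cut capacity = 5 + 4 + 5 = 14.

14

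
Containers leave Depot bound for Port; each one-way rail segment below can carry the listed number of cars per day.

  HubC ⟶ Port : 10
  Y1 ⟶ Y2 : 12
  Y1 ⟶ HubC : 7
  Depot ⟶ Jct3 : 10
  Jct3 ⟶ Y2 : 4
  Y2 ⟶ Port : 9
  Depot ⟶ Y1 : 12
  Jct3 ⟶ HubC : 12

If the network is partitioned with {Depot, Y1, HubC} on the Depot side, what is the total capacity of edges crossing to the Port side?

Edges leaving {Depot, Y1, HubC}: Depot→Jct3 (10), Y1→Y2 (12), HubC→Port (10).
Cut capacity = 10 + 12 + 10 = 32.

32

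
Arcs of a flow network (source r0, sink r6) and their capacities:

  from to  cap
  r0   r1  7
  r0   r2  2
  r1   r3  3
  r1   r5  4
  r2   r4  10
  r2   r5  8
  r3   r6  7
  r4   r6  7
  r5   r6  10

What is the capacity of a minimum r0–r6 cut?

9

Augment r0→r1→r3→r6: bottleneck 3, flow now 3.
Augment r0→r1→r5→r6: bottleneck 4, flow now 7.
Augment r0→r2→r4→r6: bottleneck 2, flow now 9.
No augmenting path remains; maximum flow = 9.
By max-flow min-cut, the minimum cut capacity equals the max flow.
In the residual graph, reachable from r0: {r0}.
Min-cut edges: r0→r1 (7), r0→r2 (2); capacity 7 + 2 = 9.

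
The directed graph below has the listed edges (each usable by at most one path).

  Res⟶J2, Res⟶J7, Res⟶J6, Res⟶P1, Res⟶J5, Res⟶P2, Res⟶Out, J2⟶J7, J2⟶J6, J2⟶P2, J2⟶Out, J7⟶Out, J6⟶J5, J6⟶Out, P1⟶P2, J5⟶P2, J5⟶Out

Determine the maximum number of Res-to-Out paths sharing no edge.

Assign every edge capacity 1; by Menger, the answer equals the max flow.
Path Res→Out (+1); total 1.
Path Res→J2→Out (+1); total 2.
Path Res→J7→Out (+1); total 3.
Path Res→J6→Out (+1); total 4.
Path Res→J5→Out (+1); total 5.
No residual Res→Out path; max flow = 5.
Certifying cut of size 5: {Res→J2, Res→J5, Res→J6, Res→J7, Res→Out}.

5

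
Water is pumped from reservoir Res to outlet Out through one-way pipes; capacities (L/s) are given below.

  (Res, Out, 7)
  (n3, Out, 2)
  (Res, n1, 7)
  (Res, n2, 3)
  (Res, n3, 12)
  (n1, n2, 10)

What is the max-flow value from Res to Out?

Augment Res→Out: bottleneck 7, flow now 7.
Augment Res→n3→Out: bottleneck 2, flow now 9.
No augmenting path remains; maximum flow = 9.
In the residual graph, reachable from Res: {Res, n1, n2, n3}.
Min-cut edges: Res→Out (7), n3→Out (2); capacity 7 + 2 = 9.
This cut is saturated, so no flow can exceed 9.

9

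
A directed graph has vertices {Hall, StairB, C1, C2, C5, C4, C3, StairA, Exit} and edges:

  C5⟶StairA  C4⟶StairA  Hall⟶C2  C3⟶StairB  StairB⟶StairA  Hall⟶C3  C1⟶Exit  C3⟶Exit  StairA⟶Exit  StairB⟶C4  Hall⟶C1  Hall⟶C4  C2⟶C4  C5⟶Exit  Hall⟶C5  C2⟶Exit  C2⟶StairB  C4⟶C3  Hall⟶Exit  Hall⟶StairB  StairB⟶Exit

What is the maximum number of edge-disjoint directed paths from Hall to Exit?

7

Assign every edge capacity 1; by Menger, the answer equals the max flow.
Path Hall→Exit (+1); total 1.
Path Hall→StairB→Exit (+1); total 2.
Path Hall→C1→Exit (+1); total 3.
Path Hall→C2→Exit (+1); total 4.
Path Hall→C5→Exit (+1); total 5.
Path Hall→C3→Exit (+1); total 6.
Path Hall→C4→StairA→Exit (+1); total 7.
No residual Hall→Exit path; max flow = 7.
Certifying cut of size 7: {Hall→C1, Hall→C2, Hall→C3, Hall→C4, Hall→C5, Hall→Exit, Hall→StairB}.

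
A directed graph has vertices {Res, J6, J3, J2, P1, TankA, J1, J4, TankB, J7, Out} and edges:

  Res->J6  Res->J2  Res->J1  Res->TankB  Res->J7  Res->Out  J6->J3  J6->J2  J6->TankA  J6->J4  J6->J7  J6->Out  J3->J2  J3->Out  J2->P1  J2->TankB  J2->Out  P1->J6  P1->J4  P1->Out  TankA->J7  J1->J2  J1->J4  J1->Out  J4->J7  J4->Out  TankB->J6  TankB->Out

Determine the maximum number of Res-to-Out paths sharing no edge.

5

Assign every edge capacity 1; by Menger, the answer equals the max flow.
Path Res→Out (+1); total 1.
Path Res→J6→Out (+1); total 2.
Path Res→J2→Out (+1); total 3.
Path Res→J1→Out (+1); total 4.
Path Res→TankB→Out (+1); total 5.
No residual Res→Out path; max flow = 5.
Certifying cut of size 5: {Res→J1, Res→J2, Res→J6, Res→Out, Res→TankB}.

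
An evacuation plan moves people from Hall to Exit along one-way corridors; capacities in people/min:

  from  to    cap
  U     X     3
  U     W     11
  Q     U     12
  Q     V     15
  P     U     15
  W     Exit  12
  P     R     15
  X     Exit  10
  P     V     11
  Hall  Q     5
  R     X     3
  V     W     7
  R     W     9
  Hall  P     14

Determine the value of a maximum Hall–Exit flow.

Augment Hall→P→R→W→Exit: bottleneck 9, flow now 9.
Augment Hall→P→R→X→Exit: bottleneck 3, flow now 12.
Augment Hall→P→U→W→Exit: bottleneck 2, flow now 14.
Augment Hall→Q→U→W→Exit: bottleneck 1, flow now 15.
Augment Hall→Q→U→X→Exit: bottleneck 3, flow now 18.
No augmenting path remains; maximum flow = 18.
In the residual graph, reachable from Hall: {Hall, P, Q, R, U, V, W}.
Min-cut edges: R→X (3), U→X (3), W→Exit (12); capacity 3 + 3 + 12 = 18.
This cut is saturated, so no flow can exceed 18.

18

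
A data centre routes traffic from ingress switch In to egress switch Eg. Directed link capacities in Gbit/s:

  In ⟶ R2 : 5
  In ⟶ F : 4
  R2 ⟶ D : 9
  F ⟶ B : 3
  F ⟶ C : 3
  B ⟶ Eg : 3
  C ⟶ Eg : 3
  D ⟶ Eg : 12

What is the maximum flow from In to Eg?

Augment In→R2→D→Eg: bottleneck 5, flow now 5.
Augment In→F→B→Eg: bottleneck 3, flow now 8.
Augment In→F→C→Eg: bottleneck 1, flow now 9.
No augmenting path remains; maximum flow = 9.
In the residual graph, reachable from In: {In}.
Min-cut edges: In→R2 (5), In→F (4); capacity 5 + 4 = 9.
This cut is saturated, so no flow can exceed 9.

9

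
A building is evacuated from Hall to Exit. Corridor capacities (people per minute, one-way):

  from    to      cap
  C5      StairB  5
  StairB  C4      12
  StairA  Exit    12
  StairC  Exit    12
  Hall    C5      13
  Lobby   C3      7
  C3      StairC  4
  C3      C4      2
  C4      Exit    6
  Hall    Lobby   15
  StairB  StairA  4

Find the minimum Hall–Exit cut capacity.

11

Augment Hall→Lobby→C3→C4→Exit: bottleneck 2, flow now 2.
Augment Hall→Lobby→C3→StairC→Exit: bottleneck 4, flow now 6.
Augment Hall→C5→StairB→C4→Exit: bottleneck 4, flow now 10.
Augment Hall→C5→StairB→StairA→Exit: bottleneck 1, flow now 11.
No augmenting path remains; maximum flow = 11.
By max-flow min-cut, the minimum cut capacity equals the max flow.
In the residual graph, reachable from Hall: {Hall, Lobby, C5, C3}.
Min-cut edges: C5→StairB (5), C3→C4 (2), C3→StairC (4); capacity 5 + 2 + 4 = 11.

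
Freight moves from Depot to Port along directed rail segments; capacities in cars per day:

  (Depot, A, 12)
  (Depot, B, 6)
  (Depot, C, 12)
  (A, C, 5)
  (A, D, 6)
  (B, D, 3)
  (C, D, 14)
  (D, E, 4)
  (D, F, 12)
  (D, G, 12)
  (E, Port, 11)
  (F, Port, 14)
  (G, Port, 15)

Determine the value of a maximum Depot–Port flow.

Augment Depot→A→D→E→Port: bottleneck 4, flow now 4.
Augment Depot→A→D→F→Port: bottleneck 2, flow now 6.
Augment Depot→B→D→F→Port: bottleneck 3, flow now 9.
Augment Depot→C→D→F→Port: bottleneck 7, flow now 16.
Augment Depot→C→D→G→Port: bottleneck 5, flow now 21.
Augment Depot→A→C→D→G→Port: bottleneck 2, flow now 23.
No augmenting path remains; maximum flow = 23.
In the residual graph, reachable from Depot: {Depot, A, B, C}.
Min-cut edges: A→D (6), B→D (3), C→D (14); capacity 6 + 3 + 14 = 23.
This cut is saturated, so no flow can exceed 23.

23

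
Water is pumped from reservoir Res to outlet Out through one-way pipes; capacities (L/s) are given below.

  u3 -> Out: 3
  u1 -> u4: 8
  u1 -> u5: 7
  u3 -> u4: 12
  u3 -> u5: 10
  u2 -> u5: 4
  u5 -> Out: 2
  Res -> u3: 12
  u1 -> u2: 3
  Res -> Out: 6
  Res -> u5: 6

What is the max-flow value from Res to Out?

11

Augment Res→Out: bottleneck 6, flow now 6.
Augment Res→u3→Out: bottleneck 3, flow now 9.
Augment Res→u5→Out: bottleneck 2, flow now 11.
No augmenting path remains; maximum flow = 11.
In the residual graph, reachable from Res: {Res, u3, u4, u5}.
Min-cut edges: Res→Out (6), u3→Out (3), u5→Out (2); capacity 6 + 3 + 2 = 11.
This cut is saturated, so no flow can exceed 11.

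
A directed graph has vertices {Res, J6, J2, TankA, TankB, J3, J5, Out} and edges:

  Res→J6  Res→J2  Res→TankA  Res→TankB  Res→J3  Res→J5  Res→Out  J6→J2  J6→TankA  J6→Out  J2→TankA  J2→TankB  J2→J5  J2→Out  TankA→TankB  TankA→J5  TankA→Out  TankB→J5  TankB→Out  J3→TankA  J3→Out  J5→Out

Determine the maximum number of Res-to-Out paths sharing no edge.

Assign every edge capacity 1; by Menger, the answer equals the max flow.
Path Res→Out (+1); total 1.
Path Res→J6→Out (+1); total 2.
Path Res→J2→Out (+1); total 3.
Path Res→TankA→Out (+1); total 4.
Path Res→TankB→Out (+1); total 5.
Path Res→J3→Out (+1); total 6.
Path Res→J5→Out (+1); total 7.
No residual Res→Out path; max flow = 7.
Certifying cut of size 7: {Res→J2, Res→J3, Res→J5, Res→J6, Res→Out, Res→TankA, Res→TankB}.

7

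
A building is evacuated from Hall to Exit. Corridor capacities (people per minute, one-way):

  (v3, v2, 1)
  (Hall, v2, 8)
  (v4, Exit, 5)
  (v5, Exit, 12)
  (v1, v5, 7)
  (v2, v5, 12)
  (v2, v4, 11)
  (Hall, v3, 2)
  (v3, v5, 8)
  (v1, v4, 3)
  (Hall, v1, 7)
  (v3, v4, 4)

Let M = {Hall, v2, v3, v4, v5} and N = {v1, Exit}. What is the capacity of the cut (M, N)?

Edges leaving {Hall, v2, v3, v4, v5}: Hall→v1 (7), v4→Exit (5), v5→Exit (12).
Cut capacity = 7 + 5 + 12 = 24.

24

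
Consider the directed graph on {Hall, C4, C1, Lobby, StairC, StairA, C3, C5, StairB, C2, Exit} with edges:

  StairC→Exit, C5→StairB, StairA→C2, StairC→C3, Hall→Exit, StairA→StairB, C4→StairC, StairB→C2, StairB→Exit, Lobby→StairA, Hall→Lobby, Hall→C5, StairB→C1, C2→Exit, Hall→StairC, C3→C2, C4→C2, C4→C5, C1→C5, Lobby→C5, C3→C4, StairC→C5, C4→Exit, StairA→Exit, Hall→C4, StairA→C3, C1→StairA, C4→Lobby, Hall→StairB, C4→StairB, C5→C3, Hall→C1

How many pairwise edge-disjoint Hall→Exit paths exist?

Assign every edge capacity 1; by Menger, the answer equals the max flow.
Path Hall→Exit (+1); total 1.
Path Hall→C4→Exit (+1); total 2.
Path Hall→StairC→Exit (+1); total 3.
Path Hall→StairB→Exit (+1); total 4.
Path Hall→C1→StairA→Exit (+1); total 5.
Path Hall→Lobby→StairA→C2→Exit (+1); total 6.
No residual Hall→Exit path; max flow = 6.
Certifying cut of size 6: {C2→Exit, C4→Exit, Hall→Exit, StairA→Exit, StairB→Exit, StairC→Exit}.

6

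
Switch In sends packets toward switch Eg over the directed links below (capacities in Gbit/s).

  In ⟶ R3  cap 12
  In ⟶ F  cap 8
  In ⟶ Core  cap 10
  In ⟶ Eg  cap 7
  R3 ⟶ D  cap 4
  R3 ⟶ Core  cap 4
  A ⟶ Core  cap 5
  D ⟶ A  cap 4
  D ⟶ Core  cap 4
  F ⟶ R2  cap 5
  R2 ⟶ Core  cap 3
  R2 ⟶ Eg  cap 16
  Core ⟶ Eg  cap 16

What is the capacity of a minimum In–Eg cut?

28

Augment In→Eg: bottleneck 7, flow now 7.
Augment In→Core→Eg: bottleneck 10, flow now 17.
Augment In→R3→Core→Eg: bottleneck 4, flow now 21.
Augment In→F→R2→Eg: bottleneck 5, flow now 26.
Augment In→R3→D→Core→Eg: bottleneck 2, flow now 28.
No augmenting path remains; maximum flow = 28.
By max-flow min-cut, the minimum cut capacity equals the max flow.
In the residual graph, reachable from In: {In, R3, A, D, F, Core}.
Min-cut edges: In→Eg (7), F→R2 (5), Core→Eg (16); capacity 7 + 5 + 16 = 28.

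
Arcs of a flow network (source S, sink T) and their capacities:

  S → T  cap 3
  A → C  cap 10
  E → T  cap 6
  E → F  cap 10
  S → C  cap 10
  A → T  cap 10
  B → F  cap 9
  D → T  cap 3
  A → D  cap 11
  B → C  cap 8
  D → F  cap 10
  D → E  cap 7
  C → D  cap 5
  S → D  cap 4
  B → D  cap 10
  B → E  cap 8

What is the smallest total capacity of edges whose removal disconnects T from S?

12

Augment S→T: bottleneck 3, flow now 3.
Augment S→D→T: bottleneck 3, flow now 6.
Augment S→D→E→T: bottleneck 1, flow now 7.
Augment S→C→D→E→T: bottleneck 5, flow now 12.
No augmenting path remains; maximum flow = 12.
By max-flow min-cut, the minimum cut capacity equals the max flow.
In the residual graph, reachable from S: {S, C}.
Min-cut edges: S→D (4), S→T (3), C→D (5); capacity 4 + 3 + 5 = 12.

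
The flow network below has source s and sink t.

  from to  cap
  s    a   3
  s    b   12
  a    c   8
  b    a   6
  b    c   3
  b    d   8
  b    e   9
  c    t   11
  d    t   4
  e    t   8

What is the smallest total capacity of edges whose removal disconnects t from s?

15

Augment s→a→c→t: bottleneck 3, flow now 3.
Augment s→b→c→t: bottleneck 3, flow now 6.
Augment s→b→d→t: bottleneck 4, flow now 10.
Augment s→b→e→t: bottleneck 5, flow now 15.
No augmenting path remains; maximum flow = 15.
By max-flow min-cut, the minimum cut capacity equals the max flow.
In the residual graph, reachable from s: {s}.
Min-cut edges: s→a (3), s→b (12); capacity 3 + 12 = 15.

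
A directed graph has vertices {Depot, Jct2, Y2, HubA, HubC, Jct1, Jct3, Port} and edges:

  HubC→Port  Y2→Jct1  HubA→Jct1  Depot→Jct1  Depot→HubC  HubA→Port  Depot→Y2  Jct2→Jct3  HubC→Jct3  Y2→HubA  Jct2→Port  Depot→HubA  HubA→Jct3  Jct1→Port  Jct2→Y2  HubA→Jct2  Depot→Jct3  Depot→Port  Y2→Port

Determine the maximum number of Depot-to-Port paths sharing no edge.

5

Assign every edge capacity 1; by Menger, the answer equals the max flow.
Path Depot→Port (+1); total 1.
Path Depot→Y2→Port (+1); total 2.
Path Depot→HubA→Port (+1); total 3.
Path Depot→HubC→Port (+1); total 4.
Path Depot→Jct1→Port (+1); total 5.
No residual Depot→Port path; max flow = 5.
Certifying cut of size 5: {Depot→HubA, Depot→HubC, Depot→Jct1, Depot→Port, Depot→Y2}.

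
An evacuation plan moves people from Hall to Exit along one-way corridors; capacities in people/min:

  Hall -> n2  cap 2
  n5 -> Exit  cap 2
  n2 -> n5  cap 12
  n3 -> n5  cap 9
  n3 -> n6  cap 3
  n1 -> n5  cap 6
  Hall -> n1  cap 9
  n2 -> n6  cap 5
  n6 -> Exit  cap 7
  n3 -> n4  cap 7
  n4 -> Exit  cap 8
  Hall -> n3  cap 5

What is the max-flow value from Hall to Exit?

9

Augment Hall→n1→n5→Exit: bottleneck 2, flow now 2.
Augment Hall→n2→n6→Exit: bottleneck 2, flow now 4.
Augment Hall→n3→n4→Exit: bottleneck 5, flow now 9.
No augmenting path remains; maximum flow = 9.
In the residual graph, reachable from Hall: {Hall, n1, n5}.
Min-cut edges: Hall→n2 (2), Hall→n3 (5), n5→Exit (2); capacity 2 + 5 + 2 = 9.
This cut is saturated, so no flow can exceed 9.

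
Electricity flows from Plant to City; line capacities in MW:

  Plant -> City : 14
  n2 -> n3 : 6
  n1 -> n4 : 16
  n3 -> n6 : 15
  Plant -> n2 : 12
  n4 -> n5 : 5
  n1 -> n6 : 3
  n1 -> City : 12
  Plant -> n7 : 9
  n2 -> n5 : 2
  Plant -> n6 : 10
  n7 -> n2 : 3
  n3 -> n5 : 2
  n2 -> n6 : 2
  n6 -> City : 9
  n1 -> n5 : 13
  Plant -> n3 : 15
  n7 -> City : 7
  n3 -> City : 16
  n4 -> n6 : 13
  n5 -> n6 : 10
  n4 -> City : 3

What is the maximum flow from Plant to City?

46

Augment Plant→City: bottleneck 14, flow now 14.
Augment Plant→n3→City: bottleneck 15, flow now 29.
Augment Plant→n6→City: bottleneck 9, flow now 38.
Augment Plant→n7→City: bottleneck 7, flow now 45.
Augment Plant→n2→n3→City: bottleneck 1, flow now 46.
No augmenting path remains; maximum flow = 46.
In the residual graph, reachable from Plant: {Plant, n2, n3, n5, n6, n7}.
Min-cut edges: Plant→City (14), n3→City (16), n6→City (9), n7→City (7); capacity 14 + 16 + 9 + 7 = 46.
This cut is saturated, so no flow can exceed 46.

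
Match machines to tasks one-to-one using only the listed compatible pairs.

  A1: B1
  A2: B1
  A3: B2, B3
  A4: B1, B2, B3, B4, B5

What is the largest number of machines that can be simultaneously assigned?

3

Unit-capacity flow: source→left, listed edges, right→sink; max matching = max flow.
Augmenting path A1→B1 (+1); matched 1.
Augmenting path A3→B2 (+1); matched 2.
Augmenting path A4→B3 (+1); matched 3.
No augmenting path remains; maximum matching = 3.
König certificate: {A3, A4, B1} is a vertex cover of size 3 (every listed pair touches it), so no matching can be larger.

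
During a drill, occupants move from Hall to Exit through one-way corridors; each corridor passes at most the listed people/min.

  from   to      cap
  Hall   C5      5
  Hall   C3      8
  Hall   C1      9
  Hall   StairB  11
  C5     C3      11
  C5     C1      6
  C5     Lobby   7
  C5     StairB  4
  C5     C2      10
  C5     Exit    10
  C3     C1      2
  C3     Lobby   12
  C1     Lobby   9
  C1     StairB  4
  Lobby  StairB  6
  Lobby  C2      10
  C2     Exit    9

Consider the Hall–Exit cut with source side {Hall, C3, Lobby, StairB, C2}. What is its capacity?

25

Edges leaving {Hall, C3, Lobby, StairB, C2}: Hall→C5 (5), Hall→C1 (9), C3→C1 (2), C2→Exit (9).
Cut capacity = 5 + 9 + 2 + 9 = 25.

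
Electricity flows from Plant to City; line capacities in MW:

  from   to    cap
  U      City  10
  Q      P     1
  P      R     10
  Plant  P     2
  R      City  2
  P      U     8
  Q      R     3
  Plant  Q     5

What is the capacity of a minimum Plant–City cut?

5

Augment Plant→P→R→City: bottleneck 2, flow now 2.
Augment Plant→Q→P→U→City: bottleneck 1, flow now 3.
Augment Plant→Q→R→P→U→City: bottleneck 2, flow now 5. (uses reverse residual edge)
No augmenting path remains; maximum flow = 5.
By max-flow min-cut, the minimum cut capacity equals the max flow.
In the residual graph, reachable from Plant: {Plant, Q, R}.
Min-cut edges: Plant→P (2), Q→P (1), R→City (2); capacity 2 + 1 + 2 = 5.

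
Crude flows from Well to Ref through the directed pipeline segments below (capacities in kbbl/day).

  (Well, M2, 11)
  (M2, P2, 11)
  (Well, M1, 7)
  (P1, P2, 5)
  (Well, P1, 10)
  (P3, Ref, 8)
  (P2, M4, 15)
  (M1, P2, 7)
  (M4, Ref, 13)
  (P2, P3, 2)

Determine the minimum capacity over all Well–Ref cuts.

15

Augment Well→M1→P2→P3→Ref: bottleneck 2, flow now 2.
Augment Well→M1→P2→M4→Ref: bottleneck 5, flow now 7.
Augment Well→P1→P2→M4→Ref: bottleneck 5, flow now 12.
Augment Well→M2→P2→M4→Ref: bottleneck 3, flow now 15.
No augmenting path remains; maximum flow = 15.
By max-flow min-cut, the minimum cut capacity equals the max flow.
In the residual graph, reachable from Well: {Well, M1, P1, M2, P2, M4}.
Min-cut edges: P2→P3 (2), M4→Ref (13); capacity 2 + 13 = 15.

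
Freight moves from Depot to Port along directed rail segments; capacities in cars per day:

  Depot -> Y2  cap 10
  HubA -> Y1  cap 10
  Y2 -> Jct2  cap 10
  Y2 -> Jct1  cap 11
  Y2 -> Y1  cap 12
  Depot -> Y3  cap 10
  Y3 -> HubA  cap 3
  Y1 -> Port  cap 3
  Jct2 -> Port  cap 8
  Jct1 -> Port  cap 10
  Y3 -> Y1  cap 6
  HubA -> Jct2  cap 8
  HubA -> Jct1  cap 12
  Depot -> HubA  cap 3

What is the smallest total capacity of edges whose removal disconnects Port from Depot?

Augment Depot→HubA→Jct1→Port: bottleneck 3, flow now 3.
Augment Depot→Y3→Y1→Port: bottleneck 3, flow now 6.
Augment Depot→Y2→Jct1→Port: bottleneck 7, flow now 13.
Augment Depot→Y2→Jct2→Port: bottleneck 3, flow now 16.
Augment Depot→Y3→HubA→Jct2→Port: bottleneck 3, flow now 19.
No augmenting path remains; maximum flow = 19.
By max-flow min-cut, the minimum cut capacity equals the max flow.
In the residual graph, reachable from Depot: {Depot, Y3, Y1}.
Min-cut edges: Depot→HubA (3), Depot→Y2 (10), Y3→HubA (3), Y1→Port (3); capacity 3 + 10 + 3 + 3 = 19.

19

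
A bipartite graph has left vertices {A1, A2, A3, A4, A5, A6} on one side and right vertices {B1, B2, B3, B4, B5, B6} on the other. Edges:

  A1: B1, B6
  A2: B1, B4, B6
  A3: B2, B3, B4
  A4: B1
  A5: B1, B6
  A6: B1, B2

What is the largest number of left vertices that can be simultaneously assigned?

5

Unit-capacity flow: source→left, listed edges, right→sink; max matching = max flow.
Augmenting path A1→B1 (+1); matched 1.
Augmenting path A2→B4 (+1); matched 2.
Augmenting path A3→B2 (+1); matched 3.
Augmenting path A5→B6 (+1); matched 4.
Augmenting path A6→B2→A3→B3 (+1); matched 5.
No augmenting path remains; maximum matching = 5.
König certificate: {A2, A3, A6, B1, B6} is a vertex cover of size 5 (every listed pair touches it), so no matching can be larger.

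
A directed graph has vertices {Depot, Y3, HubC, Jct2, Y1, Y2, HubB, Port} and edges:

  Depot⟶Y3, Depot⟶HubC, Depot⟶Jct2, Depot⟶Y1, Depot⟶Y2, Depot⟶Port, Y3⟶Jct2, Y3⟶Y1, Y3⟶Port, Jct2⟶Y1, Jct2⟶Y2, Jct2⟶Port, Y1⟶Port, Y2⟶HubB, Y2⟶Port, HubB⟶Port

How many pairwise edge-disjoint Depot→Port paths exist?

Assign every edge capacity 1; by Menger, the answer equals the max flow.
Path Depot→Port (+1); total 1.
Path Depot→Y3→Port (+1); total 2.
Path Depot→Jct2→Port (+1); total 3.
Path Depot→Y1→Port (+1); total 4.
Path Depot→Y2→Port (+1); total 5.
No residual Depot→Port path; max flow = 5.
Certifying cut of size 5: {Depot→Jct2, Depot→Port, Depot→Y1, Depot→Y2, Depot→Y3}.

5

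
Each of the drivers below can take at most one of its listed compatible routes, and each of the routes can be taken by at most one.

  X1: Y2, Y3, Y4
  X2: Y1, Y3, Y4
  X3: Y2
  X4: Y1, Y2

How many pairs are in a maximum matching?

Unit-capacity flow: source→left, listed edges, right→sink; max matching = max flow.
Augmenting path X1→Y2 (+1); matched 1.
Augmenting path X2→Y1 (+1); matched 2.
Augmenting path X3→Y2→X1→Y3 (+1); matched 3.
Augmenting path X4→Y1→X2→Y4 (+1); matched 4.
No augmenting path remains; maximum matching = 4.
König certificate: {X1, X2, X3, X4} is a vertex cover of size 4 (every listed pair touches it), so no matching can be larger.

4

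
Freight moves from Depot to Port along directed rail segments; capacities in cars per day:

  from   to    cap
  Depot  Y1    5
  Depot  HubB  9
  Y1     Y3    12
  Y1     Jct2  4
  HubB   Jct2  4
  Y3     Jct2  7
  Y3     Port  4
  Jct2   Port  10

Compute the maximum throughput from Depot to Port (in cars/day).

9

Augment Depot→Y1→Y3→Port: bottleneck 4, flow now 4.
Augment Depot→Y1→Jct2→Port: bottleneck 1, flow now 5.
Augment Depot→HubB→Jct2→Port: bottleneck 4, flow now 9.
No augmenting path remains; maximum flow = 9.
In the residual graph, reachable from Depot: {Depot, HubB}.
Min-cut edges: Depot→Y1 (5), HubB→Jct2 (4); capacity 5 + 4 = 9.
This cut is saturated, so no flow can exceed 9.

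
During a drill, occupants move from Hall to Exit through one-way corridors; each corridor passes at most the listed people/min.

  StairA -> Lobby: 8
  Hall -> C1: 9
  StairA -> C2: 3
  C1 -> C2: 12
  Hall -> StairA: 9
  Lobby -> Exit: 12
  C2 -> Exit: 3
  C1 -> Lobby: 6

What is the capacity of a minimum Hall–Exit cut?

Augment Hall→C1→C2→Exit: bottleneck 3, flow now 3.
Augment Hall→C1→Lobby→Exit: bottleneck 6, flow now 9.
Augment Hall→StairA→Lobby→Exit: bottleneck 6, flow now 15.
No augmenting path remains; maximum flow = 15.
By max-flow min-cut, the minimum cut capacity equals the max flow.
In the residual graph, reachable from Hall: {Hall, C1, StairA, C2, Lobby}.
Min-cut edges: C2→Exit (3), Lobby→Exit (12); capacity 3 + 12 = 15.

15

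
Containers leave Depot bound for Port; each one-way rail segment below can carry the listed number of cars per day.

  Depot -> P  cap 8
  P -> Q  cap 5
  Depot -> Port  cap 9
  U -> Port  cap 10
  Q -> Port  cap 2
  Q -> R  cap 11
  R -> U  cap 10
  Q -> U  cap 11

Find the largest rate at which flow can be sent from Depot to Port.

Augment Depot→Port: bottleneck 9, flow now 9.
Augment Depot→P→Q→Port: bottleneck 2, flow now 11.
Augment Depot→P→Q→U→Port: bottleneck 3, flow now 14.
No augmenting path remains; maximum flow = 14.
In the residual graph, reachable from Depot: {Depot, P}.
Min-cut edges: Depot→Port (9), P→Q (5); capacity 9 + 5 = 14.
This cut is saturated, so no flow can exceed 14.

14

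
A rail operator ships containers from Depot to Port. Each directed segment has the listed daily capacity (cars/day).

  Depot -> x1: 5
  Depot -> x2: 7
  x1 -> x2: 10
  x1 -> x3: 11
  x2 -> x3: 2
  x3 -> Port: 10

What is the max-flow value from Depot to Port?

7

Augment Depot→x1→x3→Port: bottleneck 5, flow now 5.
Augment Depot→x2→x3→Port: bottleneck 2, flow now 7.
No augmenting path remains; maximum flow = 7.
In the residual graph, reachable from Depot: {Depot, x2}.
Min-cut edges: Depot→x1 (5), x2→x3 (2); capacity 5 + 2 = 7.
This cut is saturated, so no flow can exceed 7.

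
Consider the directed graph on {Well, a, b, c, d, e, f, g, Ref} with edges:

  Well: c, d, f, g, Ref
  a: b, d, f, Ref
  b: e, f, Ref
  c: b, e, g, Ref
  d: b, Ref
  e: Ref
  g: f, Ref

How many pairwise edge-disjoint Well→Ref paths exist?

4

Assign every edge capacity 1; by Menger, the answer equals the max flow.
Path Well→Ref (+1); total 1.
Path Well→c→Ref (+1); total 2.
Path Well→d→Ref (+1); total 3.
Path Well→g→Ref (+1); total 4.
No residual Well→Ref path; max flow = 4.
Certifying cut of size 4: {Well→Ref, Well→c, Well→d, Well→g}.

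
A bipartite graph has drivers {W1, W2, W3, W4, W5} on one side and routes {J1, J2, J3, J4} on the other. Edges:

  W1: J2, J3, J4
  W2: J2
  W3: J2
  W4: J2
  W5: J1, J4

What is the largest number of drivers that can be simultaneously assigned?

Unit-capacity flow: source→left, listed edges, right→sink; max matching = max flow.
Augmenting path W1→J2 (+1); matched 1.
Augmenting path W5→J1 (+1); matched 2.
Augmenting path W2→J2→W1→J3 (+1); matched 3.
No augmenting path remains; maximum matching = 3.
König certificate: {W1, W5, J2} is a vertex cover of size 3 (every listed pair touches it), so no matching can be larger.

3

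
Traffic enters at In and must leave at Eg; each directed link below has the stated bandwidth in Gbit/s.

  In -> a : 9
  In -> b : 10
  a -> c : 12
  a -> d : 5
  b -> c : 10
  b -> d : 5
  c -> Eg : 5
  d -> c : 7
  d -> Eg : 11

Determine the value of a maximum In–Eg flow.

Augment In→a→c→Eg: bottleneck 5, flow now 5.
Augment In→a→d→Eg: bottleneck 4, flow now 9.
Augment In→b→d→Eg: bottleneck 5, flow now 14.
Augment In→b→c→a→d→Eg: bottleneck 1, flow now 15. (uses reverse residual edge)
No augmenting path remains; maximum flow = 15.
In the residual graph, reachable from In: {In, a, b, c}.
Min-cut edges: a→d (5), b→d (5), c→Eg (5); capacity 5 + 5 + 5 = 15.
This cut is saturated, so no flow can exceed 15.

15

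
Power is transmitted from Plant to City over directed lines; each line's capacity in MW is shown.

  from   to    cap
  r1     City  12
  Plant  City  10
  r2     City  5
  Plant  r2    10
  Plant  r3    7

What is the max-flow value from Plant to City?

Augment Plant→City: bottleneck 10, flow now 10.
Augment Plant→r2→City: bottleneck 5, flow now 15.
No augmenting path remains; maximum flow = 15.
In the residual graph, reachable from Plant: {Plant, r2, r3}.
Min-cut edges: Plant→City (10), r2→City (5); capacity 10 + 5 = 15.
This cut is saturated, so no flow can exceed 15.

15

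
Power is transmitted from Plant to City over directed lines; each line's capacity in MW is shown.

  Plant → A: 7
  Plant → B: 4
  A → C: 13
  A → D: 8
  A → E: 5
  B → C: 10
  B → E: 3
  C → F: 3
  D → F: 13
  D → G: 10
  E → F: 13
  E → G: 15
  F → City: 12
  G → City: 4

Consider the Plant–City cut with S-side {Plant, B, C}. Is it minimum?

No — its capacity is 13, but the minimum cut has capacity 11.

Given cut capacity: 7 + 3 + 3 = 13.
Augment Plant→A→C→F→City: bottleneck 3, flow now 3.
Augment Plant→A→D→F→City: bottleneck 4, flow now 7.
Augment Plant→B→E→F→City: bottleneck 3, flow now 10.
Augment Plant→B→C→A→D→F→City: bottleneck 1, flow now 11. (uses reverse residual edge)
No augmenting path remains; maximum flow = 11.
In the residual graph, reachable from Plant: {Plant}.
Min-cut edges: Plant→A (7), Plant→B (4); capacity 7 + 4 = 11.
Cut capacity 13 exceeds the max flow 11, so it is not minimum.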